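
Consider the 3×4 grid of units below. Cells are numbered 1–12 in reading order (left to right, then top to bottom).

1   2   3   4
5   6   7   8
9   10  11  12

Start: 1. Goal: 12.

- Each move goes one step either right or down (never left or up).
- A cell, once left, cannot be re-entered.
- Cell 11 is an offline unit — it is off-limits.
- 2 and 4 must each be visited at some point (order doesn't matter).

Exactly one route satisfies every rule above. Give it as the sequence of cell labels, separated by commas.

Moves only go right or down, so the column and row indices never decrease.
Route from 1: right 3 to 4, down 2 to 12 — 5 moves in all.
Check: all required cells visited.

1, 2, 3, 4, 8, 12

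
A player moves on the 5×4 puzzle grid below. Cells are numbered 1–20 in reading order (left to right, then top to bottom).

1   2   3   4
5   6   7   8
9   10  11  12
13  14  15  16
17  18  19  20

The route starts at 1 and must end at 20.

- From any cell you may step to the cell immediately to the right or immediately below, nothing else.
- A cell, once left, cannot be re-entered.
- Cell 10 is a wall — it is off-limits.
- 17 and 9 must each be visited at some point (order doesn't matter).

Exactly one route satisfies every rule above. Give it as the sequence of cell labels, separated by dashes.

Moves only go right or down, so the column and row indices never decrease.
Route from 1: 4× down (reaching 17), 3× right (reaching 20) — 7 moves in all.
Check: all required cells visited.

1 - 5 - 9 - 13 - 17 - 18 - 19 - 20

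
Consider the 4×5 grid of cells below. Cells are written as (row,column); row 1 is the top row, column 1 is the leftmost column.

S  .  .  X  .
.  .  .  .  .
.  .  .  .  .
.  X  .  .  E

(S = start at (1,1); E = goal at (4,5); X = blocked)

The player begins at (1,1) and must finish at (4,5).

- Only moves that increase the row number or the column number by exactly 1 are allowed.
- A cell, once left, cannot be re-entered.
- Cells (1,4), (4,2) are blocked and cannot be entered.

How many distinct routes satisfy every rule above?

A right/down-only route from (1,1) to (4,5) makes exactly 3 down-moves and 4 right-moves in some order.
With no other constraints that would be C(7,3) = 35 routes.
Subtract routes through each blocked cell (inclusion–exclusion for overlaps): − through (1,4): 4 − through (4,2): 4 → 27.
That gives 27 routes.

27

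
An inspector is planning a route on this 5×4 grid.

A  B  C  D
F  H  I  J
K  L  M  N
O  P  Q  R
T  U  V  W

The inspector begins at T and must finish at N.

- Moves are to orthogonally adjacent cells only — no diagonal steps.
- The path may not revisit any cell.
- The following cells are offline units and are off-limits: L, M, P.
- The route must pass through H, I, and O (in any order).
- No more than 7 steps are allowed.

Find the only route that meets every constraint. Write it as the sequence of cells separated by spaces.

T O K F H I J N

Any route must reach H, I, and O and still end at N within 7 moves, so the order of the required stops is forced.
Route from T: 3× up (reaching F), 3× right (reaching J), down to N — 7 moves in all.
Check: all required cells visited; 7 ≤ 7 moves.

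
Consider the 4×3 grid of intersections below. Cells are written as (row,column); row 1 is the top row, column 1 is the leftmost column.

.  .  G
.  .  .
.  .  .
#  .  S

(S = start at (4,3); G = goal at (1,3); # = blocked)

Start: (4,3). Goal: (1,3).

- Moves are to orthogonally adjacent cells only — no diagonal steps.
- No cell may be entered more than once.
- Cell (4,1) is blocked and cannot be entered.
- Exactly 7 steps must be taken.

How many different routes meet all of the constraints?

10

Need simple routes of exactly 7 moves from (4,3) to (1,3) (Manhattan distance 3, so 2 moves are spent on a detour and 2 undoing it).
Branch systematically from the start, pruning whenever the remaining move budget drops below the Manhattan distance to (1,3) or differs from it in parity. Grouping the completions by first move — via (3,3): 5; via (4,2): 5 — and summing: 5 + 5 = 10.
That gives 10 routes.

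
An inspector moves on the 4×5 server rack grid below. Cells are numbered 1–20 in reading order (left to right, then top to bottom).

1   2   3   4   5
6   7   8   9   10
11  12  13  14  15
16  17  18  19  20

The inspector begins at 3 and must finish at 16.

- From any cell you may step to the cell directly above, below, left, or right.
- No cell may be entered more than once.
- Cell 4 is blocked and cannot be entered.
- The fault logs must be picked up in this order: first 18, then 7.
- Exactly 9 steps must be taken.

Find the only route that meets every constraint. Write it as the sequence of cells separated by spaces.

The waypoints must appear in the order 18, 7, with no cell reused.
Route from 3: 3× down (reaching 18), left to 17, 2× up (reaching 7), left to 6, 2× down (reaching 16) — 9 moves in all.
Check: order respected (18 at step 3, 7 at step 6); 9 moves as required.

3 8 13 18 17 12 7 6 11 16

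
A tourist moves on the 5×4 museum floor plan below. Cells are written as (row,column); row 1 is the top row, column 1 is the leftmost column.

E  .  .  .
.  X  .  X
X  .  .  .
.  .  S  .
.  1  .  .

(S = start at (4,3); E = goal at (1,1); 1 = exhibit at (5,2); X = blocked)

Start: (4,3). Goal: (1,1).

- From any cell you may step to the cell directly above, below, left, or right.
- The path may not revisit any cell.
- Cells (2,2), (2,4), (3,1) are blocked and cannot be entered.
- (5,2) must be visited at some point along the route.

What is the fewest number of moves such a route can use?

Any route passes through (5,2) somewhere between (4,3) and (1,1). Summing Manhattan distances along the two legs ((4,3) → (5,2) → (1,1)) gives a lower bound of 2 + 5 = 7 moves.
That bound ignores the blocked cells. Measuring each leg by the fewest moves that actually steer around them ((4,3)→(5,2): 2; (5,2)→(1,1): 7) raises the lower bound to 9.
A route of 9 moves exists: (4,3) → (5,3) → (5,2) → (4,2) → (3,2) → (3,3) → (2,3) → (1,3) → (1,2) → (1,1).
Since 9 matches that lower bound, it is optimal.

9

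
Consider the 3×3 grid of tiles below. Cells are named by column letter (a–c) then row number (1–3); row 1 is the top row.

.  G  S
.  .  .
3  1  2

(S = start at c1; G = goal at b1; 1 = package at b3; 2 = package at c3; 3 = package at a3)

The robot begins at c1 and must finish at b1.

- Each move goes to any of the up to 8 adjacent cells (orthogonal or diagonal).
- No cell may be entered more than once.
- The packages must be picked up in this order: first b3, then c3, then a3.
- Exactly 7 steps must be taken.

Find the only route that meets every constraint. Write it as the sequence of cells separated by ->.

The waypoints must appear in the order b3, c3, a3, with no cell reused.
Route from c1: down to c2, down-left to b3, right to c3, up-left to b2, down-left to a3, up to a2, up-right to b1 — 7 moves in all.
Check: order respected (1 at step 2, 2 at step 3, 3 at step 5); 7 moves as required.

c1 -> c2 -> b3 -> c3 -> b2 -> a3 -> a2 -> b1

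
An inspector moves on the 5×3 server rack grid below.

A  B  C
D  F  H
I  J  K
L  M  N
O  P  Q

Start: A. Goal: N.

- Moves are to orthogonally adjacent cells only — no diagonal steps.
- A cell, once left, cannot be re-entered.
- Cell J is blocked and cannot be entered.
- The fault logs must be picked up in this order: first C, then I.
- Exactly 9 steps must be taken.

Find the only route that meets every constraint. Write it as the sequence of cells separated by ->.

A -> B -> C -> H -> F -> D -> I -> L -> M -> N

The waypoints must appear in the order C, I, with no cell reused.
Route from A: right 2 to C, down 1 to H, left 2 to D, down 2 to L, right 2 to N — 9 moves in all.
Check: order respected (C at step 2, I at step 6); 9 moves as required.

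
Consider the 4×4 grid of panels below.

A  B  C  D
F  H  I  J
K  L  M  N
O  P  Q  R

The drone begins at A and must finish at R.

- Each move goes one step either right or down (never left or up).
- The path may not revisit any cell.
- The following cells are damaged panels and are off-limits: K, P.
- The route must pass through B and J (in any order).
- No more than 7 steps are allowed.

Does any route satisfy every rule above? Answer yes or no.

One route that works: A → B → H → I → J → N → R.

yes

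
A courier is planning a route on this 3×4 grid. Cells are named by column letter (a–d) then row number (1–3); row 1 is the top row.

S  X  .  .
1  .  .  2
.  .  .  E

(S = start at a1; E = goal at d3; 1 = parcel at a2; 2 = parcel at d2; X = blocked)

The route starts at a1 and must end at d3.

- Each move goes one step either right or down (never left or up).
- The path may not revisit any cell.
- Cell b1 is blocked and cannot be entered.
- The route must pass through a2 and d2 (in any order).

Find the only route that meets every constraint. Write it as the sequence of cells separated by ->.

Moves only go right or down, so the column and row indices never decrease.
Route from a1: down 1 to a2, right 3 to d2, down 1 to d3 — 5 moves in all.
Check: all required cells visited.

a1 -> a2 -> b2 -> c2 -> d2 -> d3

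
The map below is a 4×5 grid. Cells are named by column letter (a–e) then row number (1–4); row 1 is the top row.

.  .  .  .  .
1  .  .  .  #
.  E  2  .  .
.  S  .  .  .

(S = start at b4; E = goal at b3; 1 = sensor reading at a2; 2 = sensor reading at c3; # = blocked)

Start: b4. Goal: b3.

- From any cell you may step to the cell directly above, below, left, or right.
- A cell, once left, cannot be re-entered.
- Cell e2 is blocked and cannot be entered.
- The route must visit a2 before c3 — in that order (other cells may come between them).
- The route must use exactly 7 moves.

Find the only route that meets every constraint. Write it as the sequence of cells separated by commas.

b4, a4, a3, a2, b2, c2, c3, b3

The waypoints must appear in the order a2, c3, with no cell reused.
Route from b4: left 1 to a4, up 2 to a2, right 2 to c2, down 1 to c3, left 1 to b3 — 7 moves in all.
Check: order respected (1 at step 3, 2 at step 6); 7 moves as required.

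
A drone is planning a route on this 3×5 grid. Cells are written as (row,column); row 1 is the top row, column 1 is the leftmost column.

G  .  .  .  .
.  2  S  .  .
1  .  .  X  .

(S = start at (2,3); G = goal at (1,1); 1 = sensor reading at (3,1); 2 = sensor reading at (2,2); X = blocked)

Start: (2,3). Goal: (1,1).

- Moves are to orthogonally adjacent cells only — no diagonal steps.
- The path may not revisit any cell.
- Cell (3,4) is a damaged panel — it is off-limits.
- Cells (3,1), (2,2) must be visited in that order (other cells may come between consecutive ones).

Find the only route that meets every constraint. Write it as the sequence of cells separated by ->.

(2,3) -> (3,3) -> (3,2) -> (3,1) -> (2,1) -> (2,2) -> (1,2) -> (1,1)

The waypoints must appear in the order (3,1), (2,2), with no cell reused.
Route from (2,3): down 1 to (3,3), left 2 to (3,1), up 1 to (2,1), right 1 to (2,2), up 1 to (1,2), left 1 to (1,1) — 7 moves in all.
Check: order respected (1 at step 3, 2 at step 5).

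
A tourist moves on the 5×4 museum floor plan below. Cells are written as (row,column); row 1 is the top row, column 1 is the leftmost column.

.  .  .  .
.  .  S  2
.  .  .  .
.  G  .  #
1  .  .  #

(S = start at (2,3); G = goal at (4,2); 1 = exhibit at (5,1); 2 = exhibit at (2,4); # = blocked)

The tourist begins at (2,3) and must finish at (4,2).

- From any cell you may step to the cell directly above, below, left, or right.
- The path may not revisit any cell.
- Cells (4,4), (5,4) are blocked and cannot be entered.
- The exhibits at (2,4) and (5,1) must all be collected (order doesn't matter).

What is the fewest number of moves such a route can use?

9

Any route passes through (2,4) and (5,1) in some order between (2,3) and (4,2). Summing Manhattan distances along each leg and taking the cheapest ordering ((2,3) → (2,4) → (5,1) → (4,2)) gives a lower bound of 1 + 6 + 2 = 9 moves.
A route of 9 moves achieves this: (2,3) → (2,4) → (3,4) → (3,3) → (4,3) → (5,3) → (5,2) → (5,1) → (4,1) → (4,2).
Since 9 matches the lower bound, it is optimal.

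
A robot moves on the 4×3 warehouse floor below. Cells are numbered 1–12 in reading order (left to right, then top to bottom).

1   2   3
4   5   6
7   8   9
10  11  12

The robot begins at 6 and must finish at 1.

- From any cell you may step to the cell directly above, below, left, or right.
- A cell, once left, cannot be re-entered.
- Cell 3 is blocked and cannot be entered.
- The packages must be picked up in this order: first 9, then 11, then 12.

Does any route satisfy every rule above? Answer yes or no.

no

Ignoring the required order, 9 revisit-free routes from 6 to 1 pass through all of 9, 11, and 12; the waypoint orders that occur are 9 → 12 → 11 (9) — never 9 → 11 → 12.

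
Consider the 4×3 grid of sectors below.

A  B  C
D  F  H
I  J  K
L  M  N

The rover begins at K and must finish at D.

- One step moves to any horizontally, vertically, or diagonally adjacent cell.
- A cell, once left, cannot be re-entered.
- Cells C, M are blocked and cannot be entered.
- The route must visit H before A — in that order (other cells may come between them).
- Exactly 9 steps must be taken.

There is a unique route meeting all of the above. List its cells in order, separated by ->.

K -> N -> J -> L -> I -> F -> H -> B -> A -> D

The waypoints must appear in the order H, A, with no cell reused.
Route from K: down to N, up-left to J, down-left to L, up to I, up-right to F, right to H, up-left to B, left to A, down to D — 9 moves in all.
Check: order respected (H at step 6, A at step 8); 9 moves as required.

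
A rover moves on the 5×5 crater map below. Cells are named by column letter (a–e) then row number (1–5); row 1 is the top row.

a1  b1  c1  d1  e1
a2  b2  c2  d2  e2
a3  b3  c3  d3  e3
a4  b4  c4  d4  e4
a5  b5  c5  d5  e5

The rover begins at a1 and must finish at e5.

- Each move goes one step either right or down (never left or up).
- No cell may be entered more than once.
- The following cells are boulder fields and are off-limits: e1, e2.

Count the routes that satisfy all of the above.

A right/down-only route from a1 to e5 makes exactly 4 down-moves and 4 right-moves in some order.
With no other constraints that would be C(8,4) = 70 routes.
Subtract routes through each blocked cell (inclusion–exclusion for overlaps): − through e1: 1 − through e2: 5 + through e1&e2: 1 → 65.
That gives 65 routes.

65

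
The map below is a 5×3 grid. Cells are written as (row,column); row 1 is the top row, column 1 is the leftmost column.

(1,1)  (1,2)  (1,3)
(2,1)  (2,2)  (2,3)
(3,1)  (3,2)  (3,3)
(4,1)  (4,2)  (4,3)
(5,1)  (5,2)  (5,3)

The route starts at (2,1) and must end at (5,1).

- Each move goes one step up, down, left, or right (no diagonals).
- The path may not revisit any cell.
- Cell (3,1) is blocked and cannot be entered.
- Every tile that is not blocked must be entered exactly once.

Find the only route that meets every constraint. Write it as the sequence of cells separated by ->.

(2,1) -> (1,1) -> (1,2) -> (1,3) -> (2,3) -> (2,2) -> (3,2) -> (3,3) -> (4,3) -> (5,3) -> (5,2) -> (4,2) -> (4,1) -> (5,1)

Need to visit all 14 open cells exactly once, starting at (2,1) and ending at (5,1).
Cell (4,1) has only two open neighbours ((5,1) and (4,2)), so the path must pass straight through it: one of those is the cell it's entered from and the other is where it exits.
Route from (2,1): up 1 to (1,1), right 2 to (1,3), down 1 to (2,3), left 1 to (2,2), down 1 to (3,2), right 1 to (3,3), down 2 to (5,3), left 1 to (5,2), up 1 to (4,2), left 1 to (4,1), down 1 to (5,1) — 13 moves in all.
Check: all 14 open cells covered.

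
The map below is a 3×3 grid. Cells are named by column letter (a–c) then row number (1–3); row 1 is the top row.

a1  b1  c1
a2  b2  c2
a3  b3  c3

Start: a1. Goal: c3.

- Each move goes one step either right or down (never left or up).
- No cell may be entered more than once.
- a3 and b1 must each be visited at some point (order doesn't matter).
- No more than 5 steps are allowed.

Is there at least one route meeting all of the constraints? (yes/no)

no

a3 is below but to the left of b1: going b1 → a3 would need a leftward move and a3 → b1 an upward move, so no right/down-only route can visit both required cells.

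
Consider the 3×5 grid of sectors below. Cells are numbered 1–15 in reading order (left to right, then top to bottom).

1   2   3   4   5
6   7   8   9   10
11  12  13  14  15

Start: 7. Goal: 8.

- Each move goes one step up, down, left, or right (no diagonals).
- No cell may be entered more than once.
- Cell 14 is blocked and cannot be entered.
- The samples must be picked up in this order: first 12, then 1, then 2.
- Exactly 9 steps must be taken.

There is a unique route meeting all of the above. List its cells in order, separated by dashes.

7 - 12 - 11 - 6 - 1 - 2 - 3 - 4 - 9 - 8

The waypoints must appear in the order 12, 1, 2, with no cell reused.
Route from 7: down 1 to 12, left 1 to 11, up 2 to 1, right 3 to 4, down 1 to 9, left 1 to 8 — 9 moves in all.
Check: order respected (12 at step 1, 1 at step 4, 2 at step 5); 9 moves as required.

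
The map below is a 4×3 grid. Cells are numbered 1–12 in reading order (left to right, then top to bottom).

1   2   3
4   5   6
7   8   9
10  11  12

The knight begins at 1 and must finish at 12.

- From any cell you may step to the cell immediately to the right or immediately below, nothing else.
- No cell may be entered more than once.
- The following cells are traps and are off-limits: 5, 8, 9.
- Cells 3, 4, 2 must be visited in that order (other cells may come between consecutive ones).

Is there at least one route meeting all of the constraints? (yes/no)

no

4 lies to the left of 3, so going from 3 to 4 would need a leftward move — but moves only go right/down, so 3 cannot be visited before 4.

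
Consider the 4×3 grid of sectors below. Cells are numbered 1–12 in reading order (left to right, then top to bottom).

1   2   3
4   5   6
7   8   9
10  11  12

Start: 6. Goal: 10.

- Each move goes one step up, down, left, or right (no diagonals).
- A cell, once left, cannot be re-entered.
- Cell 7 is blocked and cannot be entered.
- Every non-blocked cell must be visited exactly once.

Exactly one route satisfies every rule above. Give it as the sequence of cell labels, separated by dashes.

6 - 3 - 2 - 1 - 4 - 5 - 8 - 9 - 12 - 11 - 10

Need to visit all 11 open cells exactly once, starting at 6 and ending at 10.
Cell 3 has only two open neighbours (6 and 2), so the path must pass straight through it: one of those is the cell it's entered from and the other is where it exits.
Route from 6: up 1 to 3, left 2 to 1, down 1 to 4, right 1 to 5, down 1 to 8, right 1 to 9, down 1 to 12, left 2 to 10 — 10 moves in all.
Check: all 11 open cells covered.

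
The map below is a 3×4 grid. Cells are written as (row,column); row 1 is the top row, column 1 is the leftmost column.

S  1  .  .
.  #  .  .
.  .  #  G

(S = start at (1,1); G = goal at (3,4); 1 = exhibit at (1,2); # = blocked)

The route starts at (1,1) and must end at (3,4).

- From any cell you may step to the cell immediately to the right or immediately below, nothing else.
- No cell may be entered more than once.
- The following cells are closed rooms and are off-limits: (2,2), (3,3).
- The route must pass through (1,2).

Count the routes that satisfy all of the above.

A right/down-only route from (1,1) to (3,4) makes exactly 2 down-moves and 3 right-moves in some order.
With no other constraints that would be C(5,2) = 10 routes.
Split at (1,2) and multiply the segment counts (each segment already excludes blocked cells): (1,1)→(1,2): 1; (1,2)→(3,4): 2; product = 2.
That gives 2 routes.

2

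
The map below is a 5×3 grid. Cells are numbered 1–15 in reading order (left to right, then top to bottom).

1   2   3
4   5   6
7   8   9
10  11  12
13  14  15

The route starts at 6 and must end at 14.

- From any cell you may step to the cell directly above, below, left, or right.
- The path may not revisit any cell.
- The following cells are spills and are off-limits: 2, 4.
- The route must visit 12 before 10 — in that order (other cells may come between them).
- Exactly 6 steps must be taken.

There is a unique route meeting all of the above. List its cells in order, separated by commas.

6, 9, 12, 11, 10, 13, 14

The waypoints must appear in the order 12, 10, with no cell reused.
Route from 6: 2× down (reaching 12), 2× left (reaching 10), down to 13, right to 14 — 6 moves in all.
Check: order respected (12 at step 2, 10 at step 4); 6 moves as required.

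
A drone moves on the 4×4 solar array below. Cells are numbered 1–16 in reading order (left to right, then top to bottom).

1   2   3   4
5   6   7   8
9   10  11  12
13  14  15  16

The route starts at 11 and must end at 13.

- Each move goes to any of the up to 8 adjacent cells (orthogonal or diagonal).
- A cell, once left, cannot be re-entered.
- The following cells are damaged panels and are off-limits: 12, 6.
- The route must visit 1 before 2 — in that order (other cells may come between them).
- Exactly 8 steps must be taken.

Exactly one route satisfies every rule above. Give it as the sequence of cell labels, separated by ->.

11 -> 14 -> 9 -> 5 -> 1 -> 2 -> 7 -> 10 -> 13

The waypoints must appear in the order 1, 2, with no cell reused.
Route from 11: down-left 1 to 14, up-left 1 to 9, up 2 to 1, right 1 to 2, down-right 1 to 7, down-left 2 to 13 — 8 moves in all.
Check: order respected (1 at step 4, 2 at step 5); 8 moves as required.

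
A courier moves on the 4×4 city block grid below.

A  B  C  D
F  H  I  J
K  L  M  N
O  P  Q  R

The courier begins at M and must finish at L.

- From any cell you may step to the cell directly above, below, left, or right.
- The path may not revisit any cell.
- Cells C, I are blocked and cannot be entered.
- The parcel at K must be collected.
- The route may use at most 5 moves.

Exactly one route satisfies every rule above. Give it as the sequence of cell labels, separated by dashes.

M - Q - P - O - K - L

The 5-move cap with required stops at K leaves no slack for detours.
Route from M: down to Q, 2× left (reaching O), up to K, right to L — 5 moves in all.
Check: all required cells visited; 5 ≤ 5 moves.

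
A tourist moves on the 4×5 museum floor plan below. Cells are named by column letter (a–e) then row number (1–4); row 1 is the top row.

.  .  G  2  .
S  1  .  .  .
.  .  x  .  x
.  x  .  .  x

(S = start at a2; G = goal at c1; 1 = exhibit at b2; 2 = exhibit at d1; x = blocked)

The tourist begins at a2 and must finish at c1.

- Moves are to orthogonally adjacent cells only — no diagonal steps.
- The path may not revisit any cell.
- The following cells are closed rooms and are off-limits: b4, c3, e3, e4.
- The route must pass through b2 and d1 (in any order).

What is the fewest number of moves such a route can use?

5

Any route passes through b2 and d1 in some order between a2 and c1. Summing Manhattan distances along each leg and taking the cheapest ordering (a2 → b2 → d1 → c1) gives a lower bound of 1 + 3 + 1 = 5 moves.
A route of 5 moves achieves this: a2 → b2 → c2 → d2 → d1 → c1.
Since 5 matches the lower bound, it is optimal.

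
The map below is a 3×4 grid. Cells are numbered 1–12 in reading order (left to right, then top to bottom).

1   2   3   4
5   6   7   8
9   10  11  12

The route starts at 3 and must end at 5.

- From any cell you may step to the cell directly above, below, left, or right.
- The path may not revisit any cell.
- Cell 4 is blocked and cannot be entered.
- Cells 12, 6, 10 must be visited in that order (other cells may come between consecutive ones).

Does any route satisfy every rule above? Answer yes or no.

no

Ignoring the required order, 3 revisit-free routes from 3 to 5 pass through all of 12, 6, and 10; the waypoint orders that occur are 12 → 10 → 6 (2); 6 → 12 → 10 (1) — never 12 → 6 → 10.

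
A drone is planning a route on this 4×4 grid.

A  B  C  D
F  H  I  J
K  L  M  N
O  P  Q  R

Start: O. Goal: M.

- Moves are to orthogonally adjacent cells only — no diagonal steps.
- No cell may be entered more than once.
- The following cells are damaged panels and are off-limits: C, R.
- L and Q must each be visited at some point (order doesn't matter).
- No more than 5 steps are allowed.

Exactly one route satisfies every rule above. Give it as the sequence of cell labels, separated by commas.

The 5-move cap with required stops at L, Q leaves no slack for detours.
Route from O: up 1 to K, right 1 to L, down 1 to P, right 1 to Q, up 1 to M — 5 moves in all.
Check: all required cells visited; 5 ≤ 5 moves.

O, K, L, P, Q, M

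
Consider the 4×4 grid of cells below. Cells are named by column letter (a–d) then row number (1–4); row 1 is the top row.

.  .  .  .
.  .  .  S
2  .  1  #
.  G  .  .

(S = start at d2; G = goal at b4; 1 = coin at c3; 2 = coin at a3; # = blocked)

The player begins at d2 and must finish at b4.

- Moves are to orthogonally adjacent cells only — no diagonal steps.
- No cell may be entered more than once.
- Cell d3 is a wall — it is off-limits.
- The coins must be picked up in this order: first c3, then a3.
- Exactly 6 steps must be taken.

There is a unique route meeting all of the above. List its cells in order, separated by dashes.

The waypoints must appear in the order c3, a3, with no cell reused.
Route from d2: left to c2, down to c3, 2× left (reaching a3), down to a4, right to b4 — 6 moves in all.
Check: order respected (1 at step 2, 2 at step 4); 6 moves as required.

d2 - c2 - c3 - b3 - a3 - a4 - b4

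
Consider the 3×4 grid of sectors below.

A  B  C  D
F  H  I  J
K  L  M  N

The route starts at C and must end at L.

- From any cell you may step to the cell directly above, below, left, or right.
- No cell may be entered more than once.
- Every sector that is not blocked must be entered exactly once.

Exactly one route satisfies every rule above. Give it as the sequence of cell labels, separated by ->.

Need to visit all 12 open cells exactly once, starting at C and ending at L.
Cell K has only two open neighbours (F and L), so the path must pass straight through it: one of those is the cell it's entered from and the other is where it exits.
Route from C: right to D, 2× down (reaching N), left to M, up to I, left to H, up to B, left to A, 2× down (reaching K), right to L — 11 moves in all.
Check: all 12 open cells covered.

C -> D -> J -> N -> M -> I -> H -> B -> A -> F -> K -> L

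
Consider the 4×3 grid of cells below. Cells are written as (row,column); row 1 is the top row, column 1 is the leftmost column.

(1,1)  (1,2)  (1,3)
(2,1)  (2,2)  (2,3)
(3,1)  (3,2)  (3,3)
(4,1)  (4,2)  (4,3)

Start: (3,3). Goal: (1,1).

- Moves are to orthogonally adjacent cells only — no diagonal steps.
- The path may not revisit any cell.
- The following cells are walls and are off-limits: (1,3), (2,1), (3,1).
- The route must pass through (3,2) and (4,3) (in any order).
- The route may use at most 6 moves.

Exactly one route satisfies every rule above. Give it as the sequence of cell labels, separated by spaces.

(3,3) (4,3) (4,2) (3,2) (2,2) (1,2) (1,1)

Any route must reach (3,2) and (4,3) and still end at (1,1) within 6 moves, so the order of the required stops is forced.
Route from (3,3): down 1 to (4,3), left 1 to (4,2), up 3 to (1,2), left 1 to (1,1) — 6 moves in all.
Check: all required cells visited; 6 ≤ 6 moves.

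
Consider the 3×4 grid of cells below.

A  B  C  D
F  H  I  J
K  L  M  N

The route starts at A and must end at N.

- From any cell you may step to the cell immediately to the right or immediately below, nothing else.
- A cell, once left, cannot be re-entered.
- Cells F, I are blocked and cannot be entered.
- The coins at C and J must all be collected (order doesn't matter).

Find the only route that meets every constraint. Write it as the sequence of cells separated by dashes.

A - B - C - D - J - N

Moves only go right or down, so the column and row indices never decrease.
Route from A: 3× right (reaching D), 2× down (reaching N) — 5 moves in all.
Check: all required cells visited.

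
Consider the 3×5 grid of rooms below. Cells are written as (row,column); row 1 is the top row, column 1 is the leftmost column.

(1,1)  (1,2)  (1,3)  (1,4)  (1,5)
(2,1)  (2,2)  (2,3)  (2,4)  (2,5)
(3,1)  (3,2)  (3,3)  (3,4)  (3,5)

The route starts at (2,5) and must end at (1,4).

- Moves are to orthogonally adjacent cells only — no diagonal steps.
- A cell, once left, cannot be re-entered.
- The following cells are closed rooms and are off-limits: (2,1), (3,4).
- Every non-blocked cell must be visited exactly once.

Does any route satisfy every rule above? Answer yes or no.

Cell (1,1) has only one open neighbour but is neither the start nor the goal, so a Hamiltonian route would have to both enter and leave it through the same neighbour — impossible without revisiting.

no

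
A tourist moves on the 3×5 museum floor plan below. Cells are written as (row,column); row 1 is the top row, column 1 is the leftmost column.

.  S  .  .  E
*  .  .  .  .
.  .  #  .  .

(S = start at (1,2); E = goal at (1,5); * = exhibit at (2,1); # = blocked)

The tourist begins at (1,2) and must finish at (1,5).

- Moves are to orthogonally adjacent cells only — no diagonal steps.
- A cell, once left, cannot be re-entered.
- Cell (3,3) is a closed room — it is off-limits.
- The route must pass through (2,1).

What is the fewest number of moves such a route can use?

7

Any route passes through (2,1) somewhere between (1,2) and (1,5). Summing Manhattan distances along the two legs ((1,2) → (2,1) → (1,5)) gives a lower bound of 2 + 5 = 7 moves.
A route of 7 moves achieves this: (1,2) → (1,1) → (2,1) → (2,2) → (2,3) → (1,3) → (1,4) → (1,5).
Since 7 matches the lower bound, it is optimal.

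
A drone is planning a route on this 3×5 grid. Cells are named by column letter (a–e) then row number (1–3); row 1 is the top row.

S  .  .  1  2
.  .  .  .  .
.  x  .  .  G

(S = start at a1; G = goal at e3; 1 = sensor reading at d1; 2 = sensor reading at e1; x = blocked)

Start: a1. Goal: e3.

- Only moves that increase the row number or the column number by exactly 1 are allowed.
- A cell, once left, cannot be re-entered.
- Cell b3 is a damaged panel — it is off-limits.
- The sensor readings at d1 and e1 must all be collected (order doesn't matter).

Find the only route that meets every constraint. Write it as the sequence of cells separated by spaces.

a1 b1 c1 d1 e1 e2 e3

Moves only go right or down, so the column and row indices never decrease.
Route from a1: right 4 to e1, down 2 to e3 — 6 moves in all.
Check: all required cells visited.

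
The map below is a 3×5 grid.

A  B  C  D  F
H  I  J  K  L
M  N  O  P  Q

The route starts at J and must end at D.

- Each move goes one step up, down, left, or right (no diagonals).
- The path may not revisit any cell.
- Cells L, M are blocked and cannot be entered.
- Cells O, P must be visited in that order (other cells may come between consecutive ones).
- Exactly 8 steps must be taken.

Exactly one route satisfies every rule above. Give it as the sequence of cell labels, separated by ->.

J -> C -> B -> I -> N -> O -> P -> K -> D

The waypoints must appear in the order O, P, with no cell reused.
Route from J: up 1 to C, left 1 to B, down 2 to N, right 2 to P, up 2 to D — 8 moves in all.
Check: order respected (O at step 5, P at step 6); 8 moves as required.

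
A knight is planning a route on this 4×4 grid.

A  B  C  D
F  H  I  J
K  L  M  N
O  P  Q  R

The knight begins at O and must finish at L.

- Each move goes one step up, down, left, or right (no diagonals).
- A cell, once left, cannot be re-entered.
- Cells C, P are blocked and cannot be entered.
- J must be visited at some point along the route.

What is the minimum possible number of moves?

Any route passes through J somewhere between O and L. Summing Manhattan distances along the two legs (O → J → L) gives a lower bound of 5 + 3 = 8 moves.
A route of 8 moves achieves this: O → K → F → H → I → J → N → M → L.
Since 8 matches the lower bound, it is optimal.

8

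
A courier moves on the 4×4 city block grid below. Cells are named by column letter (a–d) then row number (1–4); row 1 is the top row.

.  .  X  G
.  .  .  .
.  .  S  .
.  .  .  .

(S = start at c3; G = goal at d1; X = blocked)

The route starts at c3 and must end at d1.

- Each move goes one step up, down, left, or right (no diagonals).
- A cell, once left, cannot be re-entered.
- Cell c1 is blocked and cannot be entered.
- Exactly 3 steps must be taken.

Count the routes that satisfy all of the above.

2

Need simple routes of exactly 3 moves from c3 to d1 (Manhattan distance 3, so 0 moves are spent on a detour and 0 undoing it).
Enumerating: c3 c2 d2 d1 | c3 d3 d2 d1.
That gives 2 routes.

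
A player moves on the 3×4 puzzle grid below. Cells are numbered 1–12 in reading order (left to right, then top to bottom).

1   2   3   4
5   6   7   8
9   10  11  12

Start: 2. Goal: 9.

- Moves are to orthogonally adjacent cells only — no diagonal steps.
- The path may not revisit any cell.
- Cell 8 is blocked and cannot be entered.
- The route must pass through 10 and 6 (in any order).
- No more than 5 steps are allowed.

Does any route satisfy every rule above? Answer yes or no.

yes

One route that works: 2 → 6 → 10 → 9.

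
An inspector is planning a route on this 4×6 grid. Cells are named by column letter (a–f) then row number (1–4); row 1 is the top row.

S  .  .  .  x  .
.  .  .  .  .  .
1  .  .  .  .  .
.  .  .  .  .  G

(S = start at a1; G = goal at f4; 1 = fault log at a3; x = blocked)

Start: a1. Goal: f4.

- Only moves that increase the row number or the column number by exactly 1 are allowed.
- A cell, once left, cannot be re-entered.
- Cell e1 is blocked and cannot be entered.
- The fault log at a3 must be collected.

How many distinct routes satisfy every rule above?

A right/down-only route from a1 to f4 makes exactly 3 down-moves and 5 right-moves in some order.
With no other constraints that would be C(8,3) = 56 routes.
Split at a3 and multiply the segment counts (each segment already excludes blocked cells): a1→a3: 1; a3→f4: 6; product = 6.
That gives 6 routes.

6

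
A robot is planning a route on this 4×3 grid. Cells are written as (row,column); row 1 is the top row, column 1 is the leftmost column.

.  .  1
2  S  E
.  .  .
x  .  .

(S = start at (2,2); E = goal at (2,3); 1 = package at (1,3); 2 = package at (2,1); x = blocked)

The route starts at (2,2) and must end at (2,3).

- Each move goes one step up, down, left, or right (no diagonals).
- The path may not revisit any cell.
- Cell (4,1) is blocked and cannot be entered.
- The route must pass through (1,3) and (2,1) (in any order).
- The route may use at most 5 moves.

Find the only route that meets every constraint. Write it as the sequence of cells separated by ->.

The budget equals the shortest possible length, so every move has to be on a shortest route through the required cells.
Route from (2,2): left to (2,1), up to (1,1), 2× right (reaching (1,3)), down to (2,3) — 5 moves in all.
Check: all required cells visited; 5 ≤ 5 moves.

(2,2) -> (2,1) -> (1,1) -> (1,2) -> (1,3) -> (2,3)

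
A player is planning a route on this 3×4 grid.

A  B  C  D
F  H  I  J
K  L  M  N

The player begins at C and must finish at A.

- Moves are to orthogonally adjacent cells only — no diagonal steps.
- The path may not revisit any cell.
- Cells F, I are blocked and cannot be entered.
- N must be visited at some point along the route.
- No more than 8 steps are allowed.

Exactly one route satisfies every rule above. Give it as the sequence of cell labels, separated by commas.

C, D, J, N, M, L, H, B, A

Any route must reach N and still end at A within 8 moves, so the order of the required stops is forced.
Route from C: right to D, 2× down (reaching N), 2× left (reaching L), 2× up (reaching B), left to A — 8 moves in all.
Check: all required cells visited; 8 ≤ 8 moves.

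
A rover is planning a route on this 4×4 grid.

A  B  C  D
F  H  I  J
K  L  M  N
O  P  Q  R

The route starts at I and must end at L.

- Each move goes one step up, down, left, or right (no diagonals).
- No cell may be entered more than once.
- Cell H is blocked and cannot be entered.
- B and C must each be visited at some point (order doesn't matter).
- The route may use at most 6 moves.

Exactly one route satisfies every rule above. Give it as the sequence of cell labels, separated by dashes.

The budget equals the shortest possible length, so every move has to be on a shortest route through the required cells.
Route from I: up to C, 2× left (reaching A), 2× down (reaching K), right to L — 6 moves in all.
Check: all required cells visited; 6 ≤ 6 moves.

I - C - B - A - F - K - L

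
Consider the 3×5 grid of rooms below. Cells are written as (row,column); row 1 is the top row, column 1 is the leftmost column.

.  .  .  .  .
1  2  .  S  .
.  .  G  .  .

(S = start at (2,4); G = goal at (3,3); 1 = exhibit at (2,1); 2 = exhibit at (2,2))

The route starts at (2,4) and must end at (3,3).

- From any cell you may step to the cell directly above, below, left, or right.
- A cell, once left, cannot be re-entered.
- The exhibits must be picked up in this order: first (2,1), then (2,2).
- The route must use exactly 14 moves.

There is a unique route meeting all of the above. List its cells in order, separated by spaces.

The waypoints must appear in the order (2,1), (2,2), with no cell reused.
Route from (2,4): down 1 to (3,4), right 1 to (3,5), up 2 to (1,5), left 4 to (1,1), down 2 to (3,1), right 1 to (3,2), up 1 to (2,2), right 1 to (2,3), down 1 to (3,3) — 14 moves in all.
Check: order respected (1 at step 9, 2 at step 12); 14 moves as required.

(2,4) (3,4) (3,5) (2,5) (1,5) (1,4) (1,3) (1,2) (1,1) (2,1) (3,1) (3,2) (2,2) (2,3) (3,3)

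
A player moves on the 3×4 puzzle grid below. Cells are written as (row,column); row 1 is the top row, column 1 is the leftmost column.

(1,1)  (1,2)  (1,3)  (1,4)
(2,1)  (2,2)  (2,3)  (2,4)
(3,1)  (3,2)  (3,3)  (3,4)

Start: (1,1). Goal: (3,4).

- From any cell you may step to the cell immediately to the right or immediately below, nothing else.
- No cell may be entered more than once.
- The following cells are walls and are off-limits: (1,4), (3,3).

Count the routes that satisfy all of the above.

A right/down-only route from (1,1) to (3,4) makes exactly 2 down-moves and 3 right-moves in some order.
With no other constraints that would be C(5,2) = 10 routes.
Subtract routes through each blocked cell (inclusion–exclusion for overlaps): − through (1,4): 1 − through (3,3): 6 → 3.
That gives 3 routes.

3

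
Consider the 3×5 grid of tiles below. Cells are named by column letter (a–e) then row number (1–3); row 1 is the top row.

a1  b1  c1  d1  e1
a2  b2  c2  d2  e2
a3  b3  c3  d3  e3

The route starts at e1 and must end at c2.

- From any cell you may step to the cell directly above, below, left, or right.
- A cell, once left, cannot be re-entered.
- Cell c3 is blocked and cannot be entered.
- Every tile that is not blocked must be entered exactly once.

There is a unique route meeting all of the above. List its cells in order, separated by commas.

Need to visit all 14 open cells exactly once, starting at e1 and ending at c2.
Route from e1: down 2 to e3, left 1 to d3, up 2 to d1, left 3 to a1, down 2 to a3, right 1 to b3, up 1 to b2, right 1 to c2 — 13 moves in all.
Check: all 14 open cells covered.

e1, e2, e3, d3, d2, d1, c1, b1, a1, a2, a3, b3, b2, c2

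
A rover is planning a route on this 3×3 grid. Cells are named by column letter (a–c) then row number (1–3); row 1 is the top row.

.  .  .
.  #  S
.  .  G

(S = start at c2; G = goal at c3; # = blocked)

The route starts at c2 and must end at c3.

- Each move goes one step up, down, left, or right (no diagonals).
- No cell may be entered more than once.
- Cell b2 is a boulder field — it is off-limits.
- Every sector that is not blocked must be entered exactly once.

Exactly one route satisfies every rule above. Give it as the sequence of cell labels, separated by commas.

Need to visit all 8 open cells exactly once, starting at c2 and ending at c3.
Route from c2: up 1 to c1, left 2 to a1, down 2 to a3, right 2 to c3 — 7 moves in all.
Check: all 8 open cells covered.

c2, c1, b1, a1, a2, a3, b3, c3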